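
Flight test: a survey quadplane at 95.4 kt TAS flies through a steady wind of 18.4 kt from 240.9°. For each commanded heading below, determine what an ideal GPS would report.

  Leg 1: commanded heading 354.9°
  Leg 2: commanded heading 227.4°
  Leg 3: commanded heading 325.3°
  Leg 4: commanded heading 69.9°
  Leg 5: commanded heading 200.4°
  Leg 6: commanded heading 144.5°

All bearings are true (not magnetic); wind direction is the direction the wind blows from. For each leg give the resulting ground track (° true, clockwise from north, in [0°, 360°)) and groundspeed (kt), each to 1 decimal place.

Leg 1: heading 354.9°; drift +9.3° → track 4.2°, groundspeed 104.2 kt
Leg 2: heading 227.4°; drift -3.2° → track 224.2°, groundspeed 77.6 kt
Leg 3: heading 325.3°; drift +11.1° → track 336.4°, groundspeed 95.4 kt
Leg 4: heading 69.9°; drift -1.5° → track 68.4°, groundspeed 113.6 kt
Leg 5: heading 200.4°; drift -8.4° → track 192.0°, groundspeed 82.3 kt
Leg 6: heading 144.5°; drift -10.6° → track 133.9°, groundspeed 99.2 kt

Leg 1: track=4.2°, groundspeed=104.2 kt
Leg 2: track=224.2°, groundspeed=77.6 kt
Leg 3: track=336.4°, groundspeed=95.4 kt
Leg 4: track=68.4°, groundspeed=113.6 kt
Leg 5: track=192.0°, groundspeed=82.3 kt
Leg 6: track=133.9°, groundspeed=99.2 kt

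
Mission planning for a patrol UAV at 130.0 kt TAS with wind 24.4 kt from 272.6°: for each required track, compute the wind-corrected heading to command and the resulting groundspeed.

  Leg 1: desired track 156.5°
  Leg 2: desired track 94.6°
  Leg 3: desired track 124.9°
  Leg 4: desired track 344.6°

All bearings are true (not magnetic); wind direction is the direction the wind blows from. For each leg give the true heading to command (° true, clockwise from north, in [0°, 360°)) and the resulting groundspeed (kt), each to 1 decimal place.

Leg 1: desired track 156.5°; wind correction +9.7° → command heading 166.2°, groundspeed 138.9 kt
Leg 2: desired track 94.6°; wind correction +0.4° → command heading 95.0°, groundspeed 154.4 kt
Leg 3: desired track 124.9°; wind correction +5.8° → command heading 130.7°, groundspeed 150.0 kt
Leg 4: desired track 344.6°; wind correction -10.3° → command heading 334.3°, groundspeed 120.4 kt

Leg 1: heading=166.2°, groundspeed=138.9 kt
Leg 2: heading=95.0°, groundspeed=154.4 kt
Leg 3: heading=130.7°, groundspeed=150.0 kt
Leg 4: heading=334.3°, groundspeed=120.4 kt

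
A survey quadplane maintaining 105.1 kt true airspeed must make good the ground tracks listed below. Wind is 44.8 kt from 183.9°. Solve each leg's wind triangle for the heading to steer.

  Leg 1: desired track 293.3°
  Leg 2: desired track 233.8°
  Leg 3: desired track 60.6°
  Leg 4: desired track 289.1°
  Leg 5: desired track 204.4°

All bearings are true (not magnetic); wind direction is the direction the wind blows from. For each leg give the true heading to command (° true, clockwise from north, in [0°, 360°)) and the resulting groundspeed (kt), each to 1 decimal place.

Leg 1: heading=269.6°, groundspeed=111.1 kt
Leg 2: heading=214.8°, groundspeed=70.5 kt
Leg 3: heading=81.5°, groundspeed=122.8 kt
Leg 4: heading=264.8°, groundspeed=107.5 kt
Leg 5: heading=195.8°, groundspeed=62.0 kt

Leg 1: desired track 293.3°; wind correction -23.7° → command heading 269.6°, groundspeed 111.1 kt
Leg 2: desired track 233.8°; wind correction -19.0° → command heading 214.8°, groundspeed 70.5 kt
Leg 3: desired track 60.6°; wind correction +20.9° → command heading 81.5°, groundspeed 122.8 kt
Leg 4: desired track 289.1°; wind correction -24.3° → command heading 264.8°, groundspeed 107.5 kt
Leg 5: desired track 204.4°; wind correction -8.6° → command heading 195.8°, groundspeed 62.0 kt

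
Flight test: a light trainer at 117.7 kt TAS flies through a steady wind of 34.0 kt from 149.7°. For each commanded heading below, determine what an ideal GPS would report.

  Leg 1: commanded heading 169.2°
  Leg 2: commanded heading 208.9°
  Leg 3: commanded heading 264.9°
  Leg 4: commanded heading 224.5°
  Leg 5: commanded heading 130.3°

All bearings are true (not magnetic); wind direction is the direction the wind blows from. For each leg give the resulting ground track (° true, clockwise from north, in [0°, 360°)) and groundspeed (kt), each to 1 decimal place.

Leg 1: heading 169.2°; drift +7.5° → track 176.7°, groundspeed 86.4 kt
Leg 2: heading 208.9°; drift +16.2° → track 225.1°, groundspeed 104.5 kt
Leg 3: heading 264.9°; drift +13.1° → track 278.0°, groundspeed 135.7 kt
Leg 4: heading 224.5°; drift +16.8° → track 241.3°, groundspeed 113.6 kt
Leg 5: heading 130.3°; drift -7.5° → track 122.8°, groundspeed 86.4 kt

Leg 1: track=176.7°, groundspeed=86.4 kt
Leg 2: track=225.1°, groundspeed=104.5 kt
Leg 3: track=278.0°, groundspeed=135.7 kt
Leg 4: track=241.3°, groundspeed=113.6 kt
Leg 5: track=122.8°, groundspeed=86.4 kt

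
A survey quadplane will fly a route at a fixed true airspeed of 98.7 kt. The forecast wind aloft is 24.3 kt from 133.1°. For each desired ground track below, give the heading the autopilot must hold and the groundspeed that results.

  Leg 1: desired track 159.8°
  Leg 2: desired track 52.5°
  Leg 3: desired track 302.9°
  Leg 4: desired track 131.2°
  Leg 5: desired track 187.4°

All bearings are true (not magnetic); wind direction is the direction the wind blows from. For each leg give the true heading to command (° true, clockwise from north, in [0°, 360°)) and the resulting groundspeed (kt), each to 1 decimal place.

Leg 1: heading=153.4°, groundspeed=76.4 kt
Leg 2: heading=66.6°, groundspeed=91.8 kt
Leg 3: heading=300.4°, groundspeed=122.5 kt
Leg 4: heading=131.7°, groundspeed=74.4 kt
Leg 5: heading=175.9°, groundspeed=82.5 kt

Leg 1: desired track 159.8°; wind correction -6.4° → command heading 153.4°, groundspeed 76.4 kt
Leg 2: desired track 52.5°; wind correction +14.1° → command heading 66.6°, groundspeed 91.8 kt
Leg 3: desired track 302.9°; wind correction -2.5° → command heading 300.4°, groundspeed 122.5 kt
Leg 4: desired track 131.2°; wind correction +0.5° → command heading 131.7°, groundspeed 74.4 kt
Leg 5: desired track 187.4°; wind correction -11.5° → command heading 175.9°, groundspeed 82.5 kt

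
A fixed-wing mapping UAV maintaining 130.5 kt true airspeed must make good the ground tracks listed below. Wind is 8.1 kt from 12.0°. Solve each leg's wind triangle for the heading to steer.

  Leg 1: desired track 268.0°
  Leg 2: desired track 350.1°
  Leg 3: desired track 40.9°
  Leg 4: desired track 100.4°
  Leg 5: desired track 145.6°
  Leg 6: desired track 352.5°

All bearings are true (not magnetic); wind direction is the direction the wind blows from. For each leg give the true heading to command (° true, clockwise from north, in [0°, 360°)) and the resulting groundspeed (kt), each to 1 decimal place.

Leg 1: desired track 268.0°; wind correction +3.5° → command heading 271.5°, groundspeed 132.2 kt
Leg 2: desired track 350.1°; wind correction +1.3° → command heading 351.4°, groundspeed 122.9 kt
Leg 3: desired track 40.9°; wind correction -1.7° → command heading 39.2°, groundspeed 123.4 kt
Leg 4: desired track 100.4°; wind correction -3.6° → command heading 96.8°, groundspeed 130.0 kt
Leg 5: desired track 145.6°; wind correction -2.6° → command heading 143.0°, groundspeed 136.0 kt
Leg 6: desired track 352.5°; wind correction +1.2° → command heading 353.7°, groundspeed 122.8 kt

Leg 1: heading=271.5°, groundspeed=132.2 kt
Leg 2: heading=351.4°, groundspeed=122.9 kt
Leg 3: heading=39.2°, groundspeed=123.4 kt
Leg 4: heading=96.8°, groundspeed=130.0 kt
Leg 5: heading=143.0°, groundspeed=136.0 kt
Leg 6: heading=353.7°, groundspeed=122.8 kt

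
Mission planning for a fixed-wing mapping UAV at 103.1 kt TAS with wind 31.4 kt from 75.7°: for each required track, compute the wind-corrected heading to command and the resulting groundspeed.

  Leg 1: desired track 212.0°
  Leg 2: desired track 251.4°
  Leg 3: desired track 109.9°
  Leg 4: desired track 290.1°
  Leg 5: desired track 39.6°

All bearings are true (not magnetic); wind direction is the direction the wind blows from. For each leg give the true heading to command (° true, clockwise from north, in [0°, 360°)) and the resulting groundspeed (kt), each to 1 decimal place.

Leg 1: heading=199.9°, groundspeed=123.5 kt
Leg 2: heading=250.1°, groundspeed=134.4 kt
Leg 3: heading=100.0°, groundspeed=75.6 kt
Leg 4: heading=300.0°, groundspeed=127.5 kt
Leg 5: heading=49.9°, groundspeed=76.1 kt

Leg 1: desired track 212.0°; wind correction -12.1° → command heading 199.9°, groundspeed 123.5 kt
Leg 2: desired track 251.4°; wind correction -1.3° → command heading 250.1°, groundspeed 134.4 kt
Leg 3: desired track 109.9°; wind correction -9.9° → command heading 100.0°, groundspeed 75.6 kt
Leg 4: desired track 290.1°; wind correction +9.9° → command heading 300.0°, groundspeed 127.5 kt
Leg 5: desired track 39.6°; wind correction +10.3° → command heading 49.9°, groundspeed 76.1 kt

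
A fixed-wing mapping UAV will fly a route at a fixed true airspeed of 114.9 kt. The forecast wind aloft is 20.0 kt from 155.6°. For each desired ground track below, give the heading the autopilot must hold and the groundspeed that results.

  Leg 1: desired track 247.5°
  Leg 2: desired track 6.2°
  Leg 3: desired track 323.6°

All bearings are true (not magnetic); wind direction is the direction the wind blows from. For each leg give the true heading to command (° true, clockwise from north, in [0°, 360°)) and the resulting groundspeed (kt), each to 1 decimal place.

Leg 1: desired track 247.5°; wind correction -10.0° → command heading 237.5°, groundspeed 113.8 kt
Leg 2: desired track 6.2°; wind correction +5.1° → command heading 11.3°, groundspeed 131.7 kt
Leg 3: desired track 323.6°; wind correction -2.1° → command heading 321.5°, groundspeed 134.4 kt

Leg 1: heading=237.5°, groundspeed=113.8 kt
Leg 2: heading=11.3°, groundspeed=131.7 kt
Leg 3: heading=321.5°, groundspeed=134.4 kt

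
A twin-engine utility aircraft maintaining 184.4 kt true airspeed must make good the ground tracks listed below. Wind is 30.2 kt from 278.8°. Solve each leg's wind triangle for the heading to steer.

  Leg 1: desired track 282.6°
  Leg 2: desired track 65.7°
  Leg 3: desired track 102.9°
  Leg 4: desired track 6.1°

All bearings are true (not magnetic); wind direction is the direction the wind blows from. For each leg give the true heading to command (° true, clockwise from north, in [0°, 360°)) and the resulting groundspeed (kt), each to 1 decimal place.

Leg 1: heading=282.0°, groundspeed=154.3 kt
Leg 2: heading=60.6°, groundspeed=209.0 kt
Leg 3: heading=103.6°, groundspeed=214.5 kt
Leg 4: heading=356.7°, groundspeed=180.5 kt

Leg 1: desired track 282.6°; wind correction -0.6° → command heading 282.0°, groundspeed 154.3 kt
Leg 2: desired track 65.7°; wind correction -5.1° → command heading 60.6°, groundspeed 209.0 kt
Leg 3: desired track 102.9°; wind correction +0.7° → command heading 103.6°, groundspeed 214.5 kt
Leg 4: desired track 6.1°; wind correction -9.4° → command heading 356.7°, groundspeed 180.5 kt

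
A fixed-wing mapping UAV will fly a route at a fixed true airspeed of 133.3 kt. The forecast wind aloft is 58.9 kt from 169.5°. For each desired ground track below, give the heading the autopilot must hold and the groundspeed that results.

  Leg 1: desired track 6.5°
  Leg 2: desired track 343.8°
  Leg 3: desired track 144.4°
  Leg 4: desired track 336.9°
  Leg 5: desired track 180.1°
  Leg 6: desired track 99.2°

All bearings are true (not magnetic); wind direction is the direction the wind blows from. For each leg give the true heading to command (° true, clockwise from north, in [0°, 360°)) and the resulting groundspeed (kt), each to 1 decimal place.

Leg 1: desired track 6.5°; wind correction +7.4° → command heading 13.9°, groundspeed 188.5 kt
Leg 2: desired track 343.8°; wind correction -2.5° → command heading 341.3°, groundspeed 191.8 kt
Leg 3: desired track 144.4°; wind correction +10.8° → command heading 155.2°, groundspeed 77.6 kt
Leg 4: desired track 336.9°; wind correction -5.5° → command heading 331.4°, groundspeed 190.2 kt
Leg 5: desired track 180.1°; wind correction -4.7° → command heading 175.4°, groundspeed 75.0 kt
Leg 6: desired track 99.2°; wind correction +24.6° → command heading 123.8°, groundspeed 101.4 kt

Leg 1: heading=13.9°, groundspeed=188.5 kt
Leg 2: heading=341.3°, groundspeed=191.8 kt
Leg 3: heading=155.2°, groundspeed=77.6 kt
Leg 4: heading=331.4°, groundspeed=190.2 kt
Leg 5: heading=175.4°, groundspeed=75.0 kt
Leg 6: heading=123.8°, groundspeed=101.4 kt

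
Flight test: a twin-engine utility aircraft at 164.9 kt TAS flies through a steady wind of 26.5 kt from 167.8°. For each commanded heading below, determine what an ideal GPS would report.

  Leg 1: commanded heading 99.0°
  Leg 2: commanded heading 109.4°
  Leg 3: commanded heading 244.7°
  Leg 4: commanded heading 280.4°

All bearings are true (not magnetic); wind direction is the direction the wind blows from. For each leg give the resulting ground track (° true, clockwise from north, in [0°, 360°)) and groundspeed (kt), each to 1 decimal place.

Leg 1: track=90.0°, groundspeed=157.3 kt
Leg 2: track=100.9°, groundspeed=152.7 kt
Leg 3: track=253.9°, groundspeed=161.0 kt
Leg 4: track=288.4°, groundspeed=176.8 kt

Leg 1: heading 99.0°; drift -9.0° → track 90.0°, groundspeed 157.3 kt
Leg 2: heading 109.4°; drift -8.5° → track 100.9°, groundspeed 152.7 kt
Leg 3: heading 244.7°; drift +9.2° → track 253.9°, groundspeed 161.0 kt
Leg 4: heading 280.4°; drift +8.0° → track 288.4°, groundspeed 176.8 kt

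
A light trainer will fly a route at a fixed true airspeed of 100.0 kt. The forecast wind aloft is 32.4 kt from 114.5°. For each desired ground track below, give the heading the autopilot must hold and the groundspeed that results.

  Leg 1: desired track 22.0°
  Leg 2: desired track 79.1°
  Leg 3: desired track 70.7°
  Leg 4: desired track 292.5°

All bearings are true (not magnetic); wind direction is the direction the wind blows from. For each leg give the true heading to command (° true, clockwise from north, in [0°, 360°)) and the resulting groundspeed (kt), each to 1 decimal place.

Leg 1: heading=40.9°, groundspeed=96.0 kt
Leg 2: heading=89.9°, groundspeed=71.8 kt
Leg 3: heading=83.7°, groundspeed=74.1 kt
Leg 4: heading=291.9°, groundspeed=132.4 kt

Leg 1: desired track 22.0°; wind correction +18.9° → command heading 40.9°, groundspeed 96.0 kt
Leg 2: desired track 79.1°; wind correction +10.8° → command heading 89.9°, groundspeed 71.8 kt
Leg 3: desired track 70.7°; wind correction +13.0° → command heading 83.7°, groundspeed 74.1 kt
Leg 4: desired track 292.5°; wind correction -0.6° → command heading 291.9°, groundspeed 132.4 kt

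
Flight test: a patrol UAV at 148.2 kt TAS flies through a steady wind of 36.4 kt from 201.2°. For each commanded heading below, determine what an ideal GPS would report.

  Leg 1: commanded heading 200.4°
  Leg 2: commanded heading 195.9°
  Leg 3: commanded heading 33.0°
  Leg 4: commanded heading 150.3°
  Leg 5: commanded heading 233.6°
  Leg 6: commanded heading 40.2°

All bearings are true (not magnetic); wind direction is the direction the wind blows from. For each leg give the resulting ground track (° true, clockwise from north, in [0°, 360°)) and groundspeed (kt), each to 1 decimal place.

Leg 1: heading 200.4°; drift -0.3° → track 200.1°, groundspeed 111.8 kt
Leg 2: heading 195.9°; drift -1.7° → track 194.2°, groundspeed 112.0 kt
Leg 3: heading 33.0°; drift -2.3° → track 30.7°, groundspeed 184.0 kt
Leg 4: heading 150.3°; drift -12.7° → track 137.6°, groundspeed 128.4 kt
Leg 5: heading 233.6°; drift +9.4° → track 243.0°, groundspeed 119.1 kt
Leg 6: heading 40.2°; drift -3.7° → track 36.5°, groundspeed 183.0 kt

Leg 1: track=200.1°, groundspeed=111.8 kt
Leg 2: track=194.2°, groundspeed=112.0 kt
Leg 3: track=30.7°, groundspeed=184.0 kt
Leg 4: track=137.6°, groundspeed=128.4 kt
Leg 5: track=243.0°, groundspeed=119.1 kt
Leg 6: track=36.5°, groundspeed=183.0 kt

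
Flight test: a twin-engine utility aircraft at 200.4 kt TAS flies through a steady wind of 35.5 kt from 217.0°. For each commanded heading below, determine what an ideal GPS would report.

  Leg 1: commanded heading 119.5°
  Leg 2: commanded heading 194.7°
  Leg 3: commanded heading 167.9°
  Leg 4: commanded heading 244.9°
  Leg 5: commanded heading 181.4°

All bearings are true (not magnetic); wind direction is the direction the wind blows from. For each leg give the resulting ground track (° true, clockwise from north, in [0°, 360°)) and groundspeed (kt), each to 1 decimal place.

Leg 1: heading 119.5°; drift -9.7° → track 109.8°, groundspeed 208.0 kt
Leg 2: heading 194.7°; drift -4.6° → track 190.1°, groundspeed 168.1 kt
Leg 3: heading 167.9°; drift -8.6° → track 159.3°, groundspeed 179.2 kt
Leg 4: heading 244.9°; drift +5.6° → track 250.5°, groundspeed 169.8 kt
Leg 5: heading 181.4°; drift -6.9° → track 174.5°, groundspeed 172.8 kt

Leg 1: track=109.8°, groundspeed=208.0 kt
Leg 2: track=190.1°, groundspeed=168.1 kt
Leg 3: track=159.3°, groundspeed=179.2 kt
Leg 4: track=250.5°, groundspeed=169.8 kt
Leg 5: track=174.5°, groundspeed=172.8 kt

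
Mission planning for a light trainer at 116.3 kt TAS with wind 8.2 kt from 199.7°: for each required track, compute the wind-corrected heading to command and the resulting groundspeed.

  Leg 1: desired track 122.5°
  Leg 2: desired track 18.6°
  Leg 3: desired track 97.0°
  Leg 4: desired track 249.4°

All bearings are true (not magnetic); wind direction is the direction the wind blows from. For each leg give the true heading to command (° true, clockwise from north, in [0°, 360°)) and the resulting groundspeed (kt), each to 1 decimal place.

Leg 1: heading=126.4°, groundspeed=114.2 kt
Leg 2: heading=18.5°, groundspeed=124.5 kt
Leg 3: heading=100.9°, groundspeed=117.8 kt
Leg 4: heading=246.3°, groundspeed=110.8 kt

Leg 1: desired track 122.5°; wind correction +3.9° → command heading 126.4°, groundspeed 114.2 kt
Leg 2: desired track 18.6°; wind correction -0.1° → command heading 18.5°, groundspeed 124.5 kt
Leg 3: desired track 97.0°; wind correction +3.9° → command heading 100.9°, groundspeed 117.8 kt
Leg 4: desired track 249.4°; wind correction -3.1° → command heading 246.3°, groundspeed 110.8 kt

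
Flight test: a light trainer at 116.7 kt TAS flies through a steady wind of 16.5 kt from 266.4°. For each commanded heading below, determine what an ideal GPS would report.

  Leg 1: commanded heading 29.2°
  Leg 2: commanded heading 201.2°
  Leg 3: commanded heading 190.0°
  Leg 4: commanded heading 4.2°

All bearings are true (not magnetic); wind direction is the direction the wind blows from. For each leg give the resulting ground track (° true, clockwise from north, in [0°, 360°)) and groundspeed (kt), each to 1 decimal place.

Leg 1: track=35.5°, groundspeed=126.4 kt
Leg 2: track=193.4°, groundspeed=110.8 kt
Leg 3: track=181.9°, groundspeed=114.0 kt
Leg 4: track=12.0°, groundspeed=120.1 kt

Leg 1: heading 29.2°; drift +6.3° → track 35.5°, groundspeed 126.4 kt
Leg 2: heading 201.2°; drift -7.8° → track 193.4°, groundspeed 110.8 kt
Leg 3: heading 190.0°; drift -8.1° → track 181.9°, groundspeed 114.0 kt
Leg 4: heading 4.2°; drift +7.8° → track 12.0°, groundspeed 120.1 kt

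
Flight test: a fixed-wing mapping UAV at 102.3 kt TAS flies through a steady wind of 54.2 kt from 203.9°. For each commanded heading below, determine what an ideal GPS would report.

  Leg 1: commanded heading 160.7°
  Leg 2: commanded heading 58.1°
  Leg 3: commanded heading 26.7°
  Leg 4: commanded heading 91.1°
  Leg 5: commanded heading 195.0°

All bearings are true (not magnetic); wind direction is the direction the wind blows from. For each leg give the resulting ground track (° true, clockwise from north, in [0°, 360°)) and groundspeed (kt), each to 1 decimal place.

Leg 1: heading 160.7°; drift -30.6° → track 130.1°, groundspeed 72.9 kt
Leg 2: heading 58.1°; drift -11.7° → track 46.4°, groundspeed 150.2 kt
Leg 3: heading 26.7°; drift -1.0° → track 25.7°, groundspeed 156.5 kt
Leg 4: heading 91.1°; drift -22.1° → track 69.0°, groundspeed 133.0 kt
Leg 5: heading 195.0°; drift -9.8° → track 185.2°, groundspeed 49.5 kt

Leg 1: track=130.1°, groundspeed=72.9 kt
Leg 2: track=46.4°, groundspeed=150.2 kt
Leg 3: track=25.7°, groundspeed=156.5 kt
Leg 4: track=69.0°, groundspeed=133.0 kt
Leg 5: track=185.2°, groundspeed=49.5 kt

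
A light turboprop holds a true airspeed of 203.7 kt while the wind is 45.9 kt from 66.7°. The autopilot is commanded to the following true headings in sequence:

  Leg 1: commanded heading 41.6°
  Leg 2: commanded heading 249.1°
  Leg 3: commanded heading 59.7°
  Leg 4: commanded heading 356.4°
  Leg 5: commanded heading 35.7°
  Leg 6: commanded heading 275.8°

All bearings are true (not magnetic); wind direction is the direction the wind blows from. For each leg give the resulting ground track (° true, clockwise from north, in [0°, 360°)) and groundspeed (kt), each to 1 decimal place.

Leg 1: heading 41.6°; drift -6.8° → track 34.8°, groundspeed 163.3 kt
Leg 2: heading 249.1°; drift -0.4° → track 248.7°, groundspeed 249.6 kt
Leg 3: heading 59.7°; drift -2.0° → track 57.7°, groundspeed 158.2 kt
Leg 4: heading 356.4°; drift -12.9° → track 343.5°, groundspeed 193.1 kt
Leg 5: heading 35.7°; drift -8.2° → track 27.5°, groundspeed 166.0 kt
Leg 6: heading 275.8°; drift -5.2° → track 270.6°, groundspeed 244.8 kt

Leg 1: track=34.8°, groundspeed=163.3 kt
Leg 2: track=248.7°, groundspeed=249.6 kt
Leg 3: track=57.7°, groundspeed=158.2 kt
Leg 4: track=343.5°, groundspeed=193.1 kt
Leg 5: track=27.5°, groundspeed=166.0 kt
Leg 6: track=270.6°, groundspeed=244.8 kt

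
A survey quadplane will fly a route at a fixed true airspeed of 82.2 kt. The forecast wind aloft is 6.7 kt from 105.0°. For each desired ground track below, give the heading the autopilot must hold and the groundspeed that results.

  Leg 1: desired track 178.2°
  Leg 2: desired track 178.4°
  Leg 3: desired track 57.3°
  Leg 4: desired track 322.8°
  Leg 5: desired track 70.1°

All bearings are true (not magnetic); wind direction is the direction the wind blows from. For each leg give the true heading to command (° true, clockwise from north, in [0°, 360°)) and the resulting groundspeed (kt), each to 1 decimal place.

Leg 1: heading=173.7°, groundspeed=80.0 kt
Leg 2: heading=173.9°, groundspeed=80.0 kt
Leg 3: heading=60.8°, groundspeed=77.5 kt
Leg 4: heading=325.7°, groundspeed=87.4 kt
Leg 5: heading=72.8°, groundspeed=76.6 kt

Leg 1: desired track 178.2°; wind correction -4.5° → command heading 173.7°, groundspeed 80.0 kt
Leg 2: desired track 178.4°; wind correction -4.5° → command heading 173.9°, groundspeed 80.0 kt
Leg 3: desired track 57.3°; wind correction +3.5° → command heading 60.8°, groundspeed 77.5 kt
Leg 4: desired track 322.8°; wind correction +2.9° → command heading 325.7°, groundspeed 87.4 kt
Leg 5: desired track 70.1°; wind correction +2.7° → command heading 72.8°, groundspeed 76.6 kt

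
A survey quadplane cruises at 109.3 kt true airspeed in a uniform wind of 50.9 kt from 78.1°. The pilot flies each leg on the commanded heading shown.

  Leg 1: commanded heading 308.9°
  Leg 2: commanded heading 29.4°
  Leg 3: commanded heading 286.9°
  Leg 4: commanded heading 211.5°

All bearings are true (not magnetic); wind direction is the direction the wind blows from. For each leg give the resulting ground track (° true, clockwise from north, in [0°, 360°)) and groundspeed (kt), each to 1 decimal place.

Leg 1: heading 308.9°; drift -15.6° → track 293.3°, groundspeed 146.9 kt
Leg 2: heading 29.4°; drift -26.8° → track 2.6°, groundspeed 84.8 kt
Leg 3: heading 286.9°; drift -9.1° → track 277.8°, groundspeed 155.8 kt
Leg 4: heading 211.5°; drift +14.4° → track 225.9°, groundspeed 148.9 kt

Leg 1: track=293.3°, groundspeed=146.9 kt
Leg 2: track=2.6°, groundspeed=84.8 kt
Leg 3: track=277.8°, groundspeed=155.8 kt
Leg 4: track=225.9°, groundspeed=148.9 kt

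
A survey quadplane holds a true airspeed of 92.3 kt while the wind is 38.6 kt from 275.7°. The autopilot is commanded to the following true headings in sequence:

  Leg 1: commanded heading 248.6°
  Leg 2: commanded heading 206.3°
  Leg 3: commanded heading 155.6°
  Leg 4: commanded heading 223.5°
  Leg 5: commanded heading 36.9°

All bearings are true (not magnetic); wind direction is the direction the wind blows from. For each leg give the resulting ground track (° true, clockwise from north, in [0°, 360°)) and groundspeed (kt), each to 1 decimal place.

Leg 1: track=231.7°, groundspeed=60.5 kt
Leg 2: track=181.6°, groundspeed=86.6 kt
Leg 3: track=138.9°, groundspeed=116.5 kt
Leg 4: track=199.5°, groundspeed=75.1 kt
Leg 5: track=53.3°, groundspeed=117.0 kt

Leg 1: heading 248.6°; drift -16.9° → track 231.7°, groundspeed 60.5 kt
Leg 2: heading 206.3°; drift -24.7° → track 181.6°, groundspeed 86.6 kt
Leg 3: heading 155.6°; drift -16.7° → track 138.9°, groundspeed 116.5 kt
Leg 4: heading 223.5°; drift -24.0° → track 199.5°, groundspeed 75.1 kt
Leg 5: heading 36.9°; drift +16.4° → track 53.3°, groundspeed 117.0 kt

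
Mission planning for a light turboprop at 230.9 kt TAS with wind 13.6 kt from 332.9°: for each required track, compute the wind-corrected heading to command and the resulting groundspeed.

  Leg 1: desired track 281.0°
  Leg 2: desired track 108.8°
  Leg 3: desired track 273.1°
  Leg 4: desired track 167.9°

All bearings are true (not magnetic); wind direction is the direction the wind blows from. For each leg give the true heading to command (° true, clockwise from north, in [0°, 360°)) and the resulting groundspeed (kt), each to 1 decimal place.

Leg 1: heading=283.7°, groundspeed=222.3 kt
Leg 2: heading=106.5°, groundspeed=240.5 kt
Leg 3: heading=276.0°, groundspeed=223.8 kt
Leg 4: heading=168.8°, groundspeed=244.0 kt

Leg 1: desired track 281.0°; wind correction +2.7° → command heading 283.7°, groundspeed 222.3 kt
Leg 2: desired track 108.8°; wind correction -2.3° → command heading 106.5°, groundspeed 240.5 kt
Leg 3: desired track 273.1°; wind correction +2.9° → command heading 276.0°, groundspeed 223.8 kt
Leg 4: desired track 167.9°; wind correction +0.9° → command heading 168.8°, groundspeed 244.0 kt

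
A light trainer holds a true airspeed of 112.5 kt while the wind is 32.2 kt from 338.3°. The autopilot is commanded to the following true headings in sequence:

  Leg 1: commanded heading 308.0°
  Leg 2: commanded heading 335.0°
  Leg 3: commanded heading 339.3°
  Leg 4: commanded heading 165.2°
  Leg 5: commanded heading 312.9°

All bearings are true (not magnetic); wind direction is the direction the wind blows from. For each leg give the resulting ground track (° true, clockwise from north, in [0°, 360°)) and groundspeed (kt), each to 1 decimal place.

Leg 1: heading 308.0°; drift -10.9° → track 297.1°, groundspeed 86.2 kt
Leg 2: heading 335.0°; drift -1.3° → track 333.7°, groundspeed 80.4 kt
Leg 3: heading 339.3°; drift +0.4° → track 339.7°, groundspeed 80.3 kt
Leg 4: heading 165.2°; drift -1.5° → track 163.7°, groundspeed 144.5 kt
Leg 5: heading 312.9°; drift -9.4° → track 303.5°, groundspeed 84.5 kt

Leg 1: track=297.1°, groundspeed=86.2 kt
Leg 2: track=333.7°, groundspeed=80.4 kt
Leg 3: track=339.7°, groundspeed=80.3 kt
Leg 4: track=163.7°, groundspeed=144.5 kt
Leg 5: track=303.5°, groundspeed=84.5 kt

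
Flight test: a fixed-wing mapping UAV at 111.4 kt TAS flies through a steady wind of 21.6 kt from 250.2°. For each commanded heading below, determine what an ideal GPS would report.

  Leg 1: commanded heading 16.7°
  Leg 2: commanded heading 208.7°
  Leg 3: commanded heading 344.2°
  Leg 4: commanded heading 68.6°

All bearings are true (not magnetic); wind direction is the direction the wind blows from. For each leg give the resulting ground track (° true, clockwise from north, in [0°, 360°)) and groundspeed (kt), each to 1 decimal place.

Leg 1: heading 16.7°; drift +8.0° → track 24.7°, groundspeed 125.5 kt
Leg 2: heading 208.7°; drift -8.5° → track 200.2°, groundspeed 96.3 kt
Leg 3: heading 344.2°; drift +10.8° → track 355.0°, groundspeed 114.9 kt
Leg 4: heading 68.6°; drift +0.3° → track 68.9°, groundspeed 133.0 kt

Leg 1: track=24.7°, groundspeed=125.5 kt
Leg 2: track=200.2°, groundspeed=96.3 kt
Leg 3: track=355.0°, groundspeed=114.9 kt
Leg 4: track=68.9°, groundspeed=133.0 kt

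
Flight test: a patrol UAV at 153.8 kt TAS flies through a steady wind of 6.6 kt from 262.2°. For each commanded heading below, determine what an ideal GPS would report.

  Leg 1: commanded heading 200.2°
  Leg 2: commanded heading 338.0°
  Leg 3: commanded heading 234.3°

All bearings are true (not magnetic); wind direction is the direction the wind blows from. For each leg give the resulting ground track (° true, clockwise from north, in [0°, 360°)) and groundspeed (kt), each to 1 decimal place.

Leg 1: heading 200.2°; drift -2.2° → track 198.0°, groundspeed 150.8 kt
Leg 2: heading 338.0°; drift +2.4° → track 340.4°, groundspeed 152.3 kt
Leg 3: heading 234.3°; drift -1.2° → track 233.1°, groundspeed 148.0 kt

Leg 1: track=198.0°, groundspeed=150.8 kt
Leg 2: track=340.4°, groundspeed=152.3 kt
Leg 3: track=233.1°, groundspeed=148.0 kt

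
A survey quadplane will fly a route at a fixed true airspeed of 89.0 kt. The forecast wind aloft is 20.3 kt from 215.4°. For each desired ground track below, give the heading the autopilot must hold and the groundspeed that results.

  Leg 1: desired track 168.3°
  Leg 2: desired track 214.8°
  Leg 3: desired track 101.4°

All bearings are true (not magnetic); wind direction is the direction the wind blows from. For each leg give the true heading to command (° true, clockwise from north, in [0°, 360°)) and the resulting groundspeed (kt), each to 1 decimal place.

Leg 1: desired track 168.3°; wind correction +9.6° → command heading 177.9°, groundspeed 73.9 kt
Leg 2: desired track 214.8°; wind correction +0.1° → command heading 214.9°, groundspeed 68.7 kt
Leg 3: desired track 101.4°; wind correction +12.0° → command heading 113.4°, groundspeed 95.3 kt

Leg 1: heading=177.9°, groundspeed=73.9 kt
Leg 2: heading=214.9°, groundspeed=68.7 kt
Leg 3: heading=113.4°, groundspeed=95.3 kt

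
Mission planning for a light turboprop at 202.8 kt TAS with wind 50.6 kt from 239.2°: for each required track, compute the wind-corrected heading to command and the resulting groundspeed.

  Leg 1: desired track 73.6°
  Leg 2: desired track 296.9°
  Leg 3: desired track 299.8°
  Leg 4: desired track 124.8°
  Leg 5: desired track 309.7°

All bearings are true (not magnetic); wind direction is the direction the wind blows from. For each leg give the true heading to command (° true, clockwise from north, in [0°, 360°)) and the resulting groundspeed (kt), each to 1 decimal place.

Leg 1: desired track 73.6°; wind correction +3.6° → command heading 77.2°, groundspeed 251.4 kt
Leg 2: desired track 296.9°; wind correction -12.2° → command heading 284.7°, groundspeed 171.2 kt
Leg 3: desired track 299.8°; wind correction -12.6° → command heading 287.2°, groundspeed 173.1 kt
Leg 4: desired track 124.8°; wind correction +13.1° → command heading 137.9°, groundspeed 218.4 kt
Leg 5: desired track 309.7°; wind correction -13.6° → command heading 296.1°, groundspeed 180.2 kt

Leg 1: heading=77.2°, groundspeed=251.4 kt
Leg 2: heading=284.7°, groundspeed=171.2 kt
Leg 3: heading=287.2°, groundspeed=173.1 kt
Leg 4: heading=137.9°, groundspeed=218.4 kt
Leg 5: heading=296.1°, groundspeed=180.2 kt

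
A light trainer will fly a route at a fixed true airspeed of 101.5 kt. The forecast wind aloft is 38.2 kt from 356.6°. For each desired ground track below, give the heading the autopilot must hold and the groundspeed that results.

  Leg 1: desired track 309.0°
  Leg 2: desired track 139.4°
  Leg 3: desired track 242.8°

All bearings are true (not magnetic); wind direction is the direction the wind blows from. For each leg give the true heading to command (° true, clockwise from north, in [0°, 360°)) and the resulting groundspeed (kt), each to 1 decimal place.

Leg 1: desired track 309.0°; wind correction +16.1° → command heading 325.1°, groundspeed 71.7 kt
Leg 2: desired track 139.4°; wind correction -13.2° → command heading 126.2°, groundspeed 129.3 kt
Leg 3: desired track 242.8°; wind correction +20.1° → command heading 262.9°, groundspeed 110.7 kt

Leg 1: heading=325.1°, groundspeed=71.7 kt
Leg 2: heading=126.2°, groundspeed=129.3 kt
Leg 3: heading=262.9°, groundspeed=110.7 kt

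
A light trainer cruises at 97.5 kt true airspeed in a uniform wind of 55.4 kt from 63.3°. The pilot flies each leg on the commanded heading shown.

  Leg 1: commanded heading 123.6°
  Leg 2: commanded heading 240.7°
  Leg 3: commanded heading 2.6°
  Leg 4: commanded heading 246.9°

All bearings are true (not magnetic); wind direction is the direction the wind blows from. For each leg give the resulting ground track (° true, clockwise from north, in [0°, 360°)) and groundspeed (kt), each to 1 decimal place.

Leg 1: track=158.1°, groundspeed=85.0 kt
Leg 2: track=241.6°, groundspeed=152.9 kt
Leg 3: track=328.1°, groundspeed=85.4 kt
Leg 4: track=245.6°, groundspeed=152.8 kt

Leg 1: heading 123.6°; drift +34.5° → track 158.1°, groundspeed 85.0 kt
Leg 2: heading 240.7°; drift +0.9° → track 241.6°, groundspeed 152.9 kt
Leg 3: heading 2.6°; drift -34.5° → track 328.1°, groundspeed 85.4 kt
Leg 4: heading 246.9°; drift -1.3° → track 245.6°, groundspeed 152.8 kt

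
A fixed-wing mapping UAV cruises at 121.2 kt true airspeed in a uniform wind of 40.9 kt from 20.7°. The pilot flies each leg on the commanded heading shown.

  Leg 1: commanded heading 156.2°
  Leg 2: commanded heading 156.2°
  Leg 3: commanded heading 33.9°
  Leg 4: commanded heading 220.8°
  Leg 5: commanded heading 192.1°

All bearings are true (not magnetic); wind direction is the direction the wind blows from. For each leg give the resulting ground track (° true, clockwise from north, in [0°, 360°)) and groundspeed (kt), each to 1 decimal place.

Leg 1: heading 156.2°; drift +10.8° → track 167.0°, groundspeed 153.1 kt
Leg 2: heading 156.2°; drift +10.8° → track 167.0°, groundspeed 153.1 kt
Leg 3: heading 33.9°; drift +6.5° → track 40.4°, groundspeed 81.9 kt
Leg 4: heading 220.8°; drift -5.0° → track 215.8°, groundspeed 160.2 kt
Leg 5: heading 192.1°; drift +2.2° → track 194.3°, groundspeed 161.8 kt

Leg 1: track=167.0°, groundspeed=153.1 kt
Leg 2: track=167.0°, groundspeed=153.1 kt
Leg 3: track=40.4°, groundspeed=81.9 kt
Leg 4: track=215.8°, groundspeed=160.2 kt
Leg 5: track=194.3°, groundspeed=161.8 kt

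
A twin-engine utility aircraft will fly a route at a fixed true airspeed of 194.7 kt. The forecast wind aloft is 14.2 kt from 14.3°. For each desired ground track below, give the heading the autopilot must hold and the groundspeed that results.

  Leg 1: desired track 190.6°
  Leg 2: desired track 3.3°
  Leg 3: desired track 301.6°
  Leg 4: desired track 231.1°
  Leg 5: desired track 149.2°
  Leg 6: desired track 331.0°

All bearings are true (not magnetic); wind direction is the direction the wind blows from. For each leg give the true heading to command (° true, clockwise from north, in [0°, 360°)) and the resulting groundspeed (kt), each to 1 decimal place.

Leg 1: desired track 190.6°; wind correction -0.3° → command heading 190.3°, groundspeed 208.9 kt
Leg 2: desired track 3.3°; wind correction +0.8° → command heading 4.1°, groundspeed 180.7 kt
Leg 3: desired track 301.6°; wind correction +4.0° → command heading 305.6°, groundspeed 190.0 kt
Leg 4: desired track 231.1°; wind correction +2.5° → command heading 233.6°, groundspeed 205.9 kt
Leg 5: desired track 149.2°; wind correction -3.0° → command heading 146.2°, groundspeed 204.5 kt
Leg 6: desired track 331.0°; wind correction +2.9° → command heading 333.9°, groundspeed 184.1 kt

Leg 1: heading=190.3°, groundspeed=208.9 kt
Leg 2: heading=4.1°, groundspeed=180.7 kt
Leg 3: heading=305.6°, groundspeed=190.0 kt
Leg 4: heading=233.6°, groundspeed=205.9 kt
Leg 5: heading=146.2°, groundspeed=204.5 kt
Leg 6: heading=333.9°, groundspeed=184.1 kt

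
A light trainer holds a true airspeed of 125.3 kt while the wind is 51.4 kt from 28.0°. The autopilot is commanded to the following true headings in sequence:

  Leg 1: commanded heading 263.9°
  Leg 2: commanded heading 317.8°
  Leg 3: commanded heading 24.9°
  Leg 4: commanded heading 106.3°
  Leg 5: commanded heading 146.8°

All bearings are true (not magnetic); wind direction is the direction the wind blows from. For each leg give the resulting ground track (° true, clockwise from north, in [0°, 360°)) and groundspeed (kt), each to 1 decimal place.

Leg 1: heading 263.9°; drift -15.4° → track 248.5°, groundspeed 159.9 kt
Leg 2: heading 317.8°; drift -24.1° → track 293.7°, groundspeed 118.2 kt
Leg 3: heading 24.9°; drift -2.2° → track 22.7°, groundspeed 74.0 kt
Leg 4: heading 106.3°; drift +23.7° → track 130.0°, groundspeed 125.4 kt
Leg 5: heading 146.8°; drift +16.7° → track 163.5°, groundspeed 156.7 kt

Leg 1: track=248.5°, groundspeed=159.9 kt
Leg 2: track=293.7°, groundspeed=118.2 kt
Leg 3: track=22.7°, groundspeed=74.0 kt
Leg 4: track=130.0°, groundspeed=125.4 kt
Leg 5: track=163.5°, groundspeed=156.7 kt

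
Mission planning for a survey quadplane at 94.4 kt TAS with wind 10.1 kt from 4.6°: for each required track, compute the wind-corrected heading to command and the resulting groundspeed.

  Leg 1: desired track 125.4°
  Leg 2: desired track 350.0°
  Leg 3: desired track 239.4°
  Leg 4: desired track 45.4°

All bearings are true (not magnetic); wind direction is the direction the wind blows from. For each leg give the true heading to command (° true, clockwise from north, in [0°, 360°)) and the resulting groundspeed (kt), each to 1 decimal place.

Leg 1: heading=120.1°, groundspeed=99.2 kt
Leg 2: heading=351.5°, groundspeed=84.6 kt
Leg 3: heading=244.4°, groundspeed=99.9 kt
Leg 4: heading=41.4°, groundspeed=86.5 kt

Leg 1: desired track 125.4°; wind correction -5.3° → command heading 120.1°, groundspeed 99.2 kt
Leg 2: desired track 350.0°; wind correction +1.5° → command heading 351.5°, groundspeed 84.6 kt
Leg 3: desired track 239.4°; wind correction +5.0° → command heading 244.4°, groundspeed 99.9 kt
Leg 4: desired track 45.4°; wind correction -4.0° → command heading 41.4°, groundspeed 86.5 kt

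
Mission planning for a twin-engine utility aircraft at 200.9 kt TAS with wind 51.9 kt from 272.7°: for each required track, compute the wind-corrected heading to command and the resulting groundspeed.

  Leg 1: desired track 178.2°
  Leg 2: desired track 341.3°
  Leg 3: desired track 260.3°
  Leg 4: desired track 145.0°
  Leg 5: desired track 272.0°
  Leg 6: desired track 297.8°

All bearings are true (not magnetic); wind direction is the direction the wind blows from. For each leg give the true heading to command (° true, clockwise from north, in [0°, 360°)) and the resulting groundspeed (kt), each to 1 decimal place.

Leg 1: heading=193.1°, groundspeed=198.2 kt
Leg 2: heading=327.4°, groundspeed=176.1 kt
Leg 3: heading=263.5°, groundspeed=149.9 kt
Leg 4: heading=156.8°, groundspeed=228.4 kt
Leg 5: heading=272.2°, groundspeed=149.0 kt
Leg 6: heading=291.5°, groundspeed=152.7 kt

Leg 1: desired track 178.2°; wind correction +14.9° → command heading 193.1°, groundspeed 198.2 kt
Leg 2: desired track 341.3°; wind correction -13.9° → command heading 327.4°, groundspeed 176.1 kt
Leg 3: desired track 260.3°; wind correction +3.2° → command heading 263.5°, groundspeed 149.9 kt
Leg 4: desired track 145.0°; wind correction +11.8° → command heading 156.8°, groundspeed 228.4 kt
Leg 5: desired track 272.0°; wind correction +0.2° → command heading 272.2°, groundspeed 149.0 kt
Leg 6: desired track 297.8°; wind correction -6.3° → command heading 291.5°, groundspeed 152.7 kt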